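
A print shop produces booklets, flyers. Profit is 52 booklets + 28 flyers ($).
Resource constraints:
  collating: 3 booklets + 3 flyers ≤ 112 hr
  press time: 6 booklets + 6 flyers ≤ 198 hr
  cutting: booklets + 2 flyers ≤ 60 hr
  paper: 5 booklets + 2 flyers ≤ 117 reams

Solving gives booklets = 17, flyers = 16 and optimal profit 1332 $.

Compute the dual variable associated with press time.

Binding: press time and paper. Non-binding: collating (13 unused), cutting (11 unused).
Since collating, cutting are not tight, their duals are 0.
The binding rows give the dual system: 6·y_press time + 5·y_paper = 52 and 6·y_press time + 2·y_paper = 28.
Solving: y_press time = 2, y_paper = 8.
Shadow price of press time = 2.

2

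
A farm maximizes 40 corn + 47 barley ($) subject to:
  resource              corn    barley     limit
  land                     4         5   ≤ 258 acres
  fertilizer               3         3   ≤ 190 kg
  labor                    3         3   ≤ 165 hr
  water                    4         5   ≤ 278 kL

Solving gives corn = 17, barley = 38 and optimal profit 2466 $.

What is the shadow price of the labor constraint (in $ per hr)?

4

At the optimum: land uses 258 of 258 (binding); fertilizer uses 165 of 190 (slack = 25); labor uses 165 of 165 (binding); water uses 258 of 278 (slack = 20).
Since fertilizer, water are not tight, their duals are 0.
The binding rows give the dual system: 4·y_land + 3·y_labor = 40 and 5·y_land + 3·y_labor = 47.
→ y_land = 7 and y_labor = 4.
Shadow price of labor = 4.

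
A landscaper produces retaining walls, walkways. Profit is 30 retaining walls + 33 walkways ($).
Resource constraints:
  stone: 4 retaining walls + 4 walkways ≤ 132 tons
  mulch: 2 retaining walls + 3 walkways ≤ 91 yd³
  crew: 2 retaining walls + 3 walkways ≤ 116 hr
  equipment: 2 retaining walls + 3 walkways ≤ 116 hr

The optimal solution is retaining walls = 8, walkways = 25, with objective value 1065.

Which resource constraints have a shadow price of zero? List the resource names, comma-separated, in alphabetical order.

crew, equipment

stone: 132/132 (binding)
mulch: 91/91 (binding)
crew: 91/116 (slack 25)
equipment: 91/116 (slack 25)
By complementary slackness, a constraint with positive slack has shadow price 0 → crew, equipment.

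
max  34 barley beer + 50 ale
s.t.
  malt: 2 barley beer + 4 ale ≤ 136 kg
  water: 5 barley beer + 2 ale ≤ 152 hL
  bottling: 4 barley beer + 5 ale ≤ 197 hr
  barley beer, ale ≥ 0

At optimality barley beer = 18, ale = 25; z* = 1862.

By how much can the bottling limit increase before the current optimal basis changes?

4.5

Binding constraints: malt, bottling. The basis is B = [[2,4],[4,5]] with det -6.
Per unit increase in bottling, x* moves by d = (0.6667, -0.3333).
The basis stays optimal until water becomes binding; allowable increase = 4.5 hr.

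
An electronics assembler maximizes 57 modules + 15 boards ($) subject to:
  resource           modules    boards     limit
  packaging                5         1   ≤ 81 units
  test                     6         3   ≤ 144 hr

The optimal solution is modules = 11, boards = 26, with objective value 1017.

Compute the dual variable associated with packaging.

9

At the optimum: packaging uses 81 of 81 (binding); test uses 144 of 144 (binding).
From A_Bᵀ y = c: 5·y_packaging + 6·y_test = 57; 1·y_packaging + 3·y_test = 15.
→ y_packaging = 9 and y_test = 2.
Shadow price of packaging = 9.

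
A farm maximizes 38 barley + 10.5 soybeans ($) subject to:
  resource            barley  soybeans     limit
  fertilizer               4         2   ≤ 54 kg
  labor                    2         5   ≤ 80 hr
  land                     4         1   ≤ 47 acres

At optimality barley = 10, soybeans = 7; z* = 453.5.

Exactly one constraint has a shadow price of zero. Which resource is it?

labor

fertilizer: 54/54 (binding)
labor: 55/80 (slack 25)
land: 47/47 (binding)
By complementary slackness, a constraint with positive slack has shadow price 0 → labor.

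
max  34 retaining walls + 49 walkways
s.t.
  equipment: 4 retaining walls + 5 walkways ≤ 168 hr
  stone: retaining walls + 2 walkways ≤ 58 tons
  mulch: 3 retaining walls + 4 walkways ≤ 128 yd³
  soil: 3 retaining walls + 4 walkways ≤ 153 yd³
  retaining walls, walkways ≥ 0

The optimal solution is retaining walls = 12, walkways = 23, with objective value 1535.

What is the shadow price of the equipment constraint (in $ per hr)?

0

Check each constraint at x*: equipment 163/168 (slack 5); stone 58/58 (tight); mulch 128/128 (tight); soil 128/153 (slack 25).
By complementary slackness, y = 0 for the non-binding constraints.
The binding rows give the dual system: 1·y_stone + 3·y_mulch = 34 and 2·y_stone + 4·y_mulch = 49.
→ y_stone = 5.5 and y_mulch = 9.5.
Shadow price of equipment = 0.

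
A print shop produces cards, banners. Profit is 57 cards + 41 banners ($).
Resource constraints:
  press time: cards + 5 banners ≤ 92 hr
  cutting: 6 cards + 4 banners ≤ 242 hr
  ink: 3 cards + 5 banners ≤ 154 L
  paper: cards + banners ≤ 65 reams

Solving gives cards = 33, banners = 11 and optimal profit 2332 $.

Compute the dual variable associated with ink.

Binding: cutting and ink. Non-binding: press time (4 unused), paper (21 unused).
Slack constraints have shadow price 0 (complementary slackness).
Dual feasibility on the basic columns requires 6·y_cutting + 3·y_ink = 57, 4·y_cutting + 5·y_ink = 41.
Solving: y_cutting = 9, y_ink = 1.
Shadow price of ink = 1.

1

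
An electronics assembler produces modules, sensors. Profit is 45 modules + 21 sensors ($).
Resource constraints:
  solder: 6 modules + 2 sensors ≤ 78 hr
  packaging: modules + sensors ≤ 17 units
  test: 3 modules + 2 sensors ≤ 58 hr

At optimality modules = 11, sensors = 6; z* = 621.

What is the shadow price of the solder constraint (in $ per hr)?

At the optimum: solder uses 78 of 78 (binding); packaging uses 17 of 17 (binding); test uses 45 of 58 (slack = 13).
Slack constraints have shadow price 0 (complementary slackness).
From A_Bᵀ y = c: 6·y_solder + 1·y_packaging = 45; 2·y_solder + 1·y_packaging = 21.
→ y_solder = 6 and y_packaging = 9.
Shadow price of solder = 6.

6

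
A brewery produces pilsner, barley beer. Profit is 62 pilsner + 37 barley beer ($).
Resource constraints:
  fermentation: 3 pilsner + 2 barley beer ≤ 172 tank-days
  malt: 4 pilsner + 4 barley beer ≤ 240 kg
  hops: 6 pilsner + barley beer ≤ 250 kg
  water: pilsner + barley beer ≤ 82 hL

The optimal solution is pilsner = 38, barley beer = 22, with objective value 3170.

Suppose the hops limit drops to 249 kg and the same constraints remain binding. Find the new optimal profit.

3165

Check each constraint at x*: fermentation 158/172 (slack 14); malt 240/240 (tight); hops 250/250 (tight); water 60/82 (slack 22).
Slack constraints have shadow price 0 (complementary slackness).
Dual feasibility on the basic columns requires 4·y_malt + 6·y_hops = 62, 4·y_malt + 1·y_hops = 37.
This yields shadow prices y_malt = 8, y_hops = 5.
Δz = y_hops·Δb = 5 × (-1) = -5, so new z* = 3170 − 5 = 3165.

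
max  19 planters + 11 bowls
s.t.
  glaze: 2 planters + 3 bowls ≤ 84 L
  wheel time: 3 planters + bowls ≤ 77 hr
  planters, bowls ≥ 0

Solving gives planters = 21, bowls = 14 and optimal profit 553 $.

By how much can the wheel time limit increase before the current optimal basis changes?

Binding constraints: glaze, wheel time. The basis is B = [[2,3],[3,1]] with det -7.
Per unit increase in wheel time, x* moves by d = (0.4286, -0.2857).
The basis stays optimal until bowls reaches 0; allowable increase = 49 hr.

49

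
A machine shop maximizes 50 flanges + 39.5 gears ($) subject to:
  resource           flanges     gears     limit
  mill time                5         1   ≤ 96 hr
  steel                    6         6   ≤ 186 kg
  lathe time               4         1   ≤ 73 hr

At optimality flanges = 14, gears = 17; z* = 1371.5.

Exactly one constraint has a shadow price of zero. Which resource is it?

mill time: 87/96 (slack 9)
steel: 186/186 (binding)
lathe time: 73/73 (binding)
By complementary slackness, a constraint with positive slack has shadow price 0 → mill time.

mill time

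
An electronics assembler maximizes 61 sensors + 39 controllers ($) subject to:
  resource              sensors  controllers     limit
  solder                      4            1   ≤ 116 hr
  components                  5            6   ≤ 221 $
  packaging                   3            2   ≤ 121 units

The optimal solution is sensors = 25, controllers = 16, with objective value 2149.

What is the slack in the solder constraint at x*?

solder used = 4·25 + 1·16 = 116; slack = 116 − 116 = 0.

0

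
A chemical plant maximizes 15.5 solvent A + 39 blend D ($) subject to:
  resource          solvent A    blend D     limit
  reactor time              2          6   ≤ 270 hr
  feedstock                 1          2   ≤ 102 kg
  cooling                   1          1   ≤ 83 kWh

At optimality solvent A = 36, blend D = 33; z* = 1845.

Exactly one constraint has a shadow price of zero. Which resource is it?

cooling

reactor time: 270/270 (binding)
feedstock: 102/102 (binding)
cooling: 69/83 (slack 14)
By complementary slackness, a constraint with positive slack has shadow price 0 → cooling.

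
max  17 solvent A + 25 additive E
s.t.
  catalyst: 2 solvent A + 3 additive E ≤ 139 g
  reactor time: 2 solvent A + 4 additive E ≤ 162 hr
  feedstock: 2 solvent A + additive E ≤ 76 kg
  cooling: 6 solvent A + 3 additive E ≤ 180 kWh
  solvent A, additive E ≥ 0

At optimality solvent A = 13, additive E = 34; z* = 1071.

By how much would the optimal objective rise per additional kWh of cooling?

Binding: reactor time and cooling. Non-binding: catalyst (11 unused), feedstock (16 unused).
By complementary slackness, y = 0 for the non-binding constraints.
Dual feasibility on the basic columns requires 2·y_reactor time + 6·y_cooling = 17, 4·y_reactor time + 3·y_cooling = 25.
This yields shadow prices y_reactor time = 5.5, y_cooling = 1.
Shadow price of cooling = 1.

1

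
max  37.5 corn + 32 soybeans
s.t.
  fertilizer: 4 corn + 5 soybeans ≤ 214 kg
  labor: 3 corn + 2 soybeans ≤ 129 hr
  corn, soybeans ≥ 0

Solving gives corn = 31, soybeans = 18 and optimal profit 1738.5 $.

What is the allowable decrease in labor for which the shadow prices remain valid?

43.4

Binding constraints: fertilizer, labor. The basis is B = [[4,5],[3,2]] with det -7.
Per unit decrease in labor, x* moves by d = (-0.7143, 0.5714).
The basis stays optimal until corn reaches 0; allowable decrease = 43.4 hr.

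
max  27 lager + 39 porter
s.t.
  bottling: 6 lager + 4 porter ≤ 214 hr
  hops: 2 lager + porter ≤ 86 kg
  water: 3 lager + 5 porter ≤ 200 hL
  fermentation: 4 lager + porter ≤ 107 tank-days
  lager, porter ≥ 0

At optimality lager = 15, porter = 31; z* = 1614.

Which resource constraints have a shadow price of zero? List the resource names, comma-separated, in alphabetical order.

bottling: 214/214 (binding)
hops: 61/86 (slack 25)
water: 200/200 (binding)
fermentation: 91/107 (slack 16)
By complementary slackness, a constraint with positive slack has shadow price 0 → fermentation, hops.

fermentation, hops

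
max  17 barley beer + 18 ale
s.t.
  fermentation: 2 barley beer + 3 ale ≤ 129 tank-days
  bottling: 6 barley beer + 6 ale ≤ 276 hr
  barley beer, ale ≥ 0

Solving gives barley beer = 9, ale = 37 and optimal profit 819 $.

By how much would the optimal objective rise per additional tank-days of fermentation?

At the optimum: fermentation uses 129 of 129 (binding); bottling uses 276 of 276 (binding).
The binding rows give the dual system: 2·y_fermentation + 6·y_bottling = 17 and 3·y_fermentation + 6·y_bottling = 18.
Solving: y_fermentation = 1, y_bottling = 2.5.
Shadow price of fermentation = 1.

1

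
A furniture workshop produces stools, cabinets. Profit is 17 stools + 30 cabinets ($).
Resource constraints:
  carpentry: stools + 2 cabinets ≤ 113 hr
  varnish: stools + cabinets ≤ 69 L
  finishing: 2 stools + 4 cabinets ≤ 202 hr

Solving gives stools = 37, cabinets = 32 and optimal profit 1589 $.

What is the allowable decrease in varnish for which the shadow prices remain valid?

Binding constraints: varnish, finishing. The basis is B = [[1,1],[2,4]] with det 2.
Per unit decrease in varnish, x* moves by d = (-2, 1).
The basis stays optimal until stools reaches 0; allowable decrease = 18.5 L.

18.5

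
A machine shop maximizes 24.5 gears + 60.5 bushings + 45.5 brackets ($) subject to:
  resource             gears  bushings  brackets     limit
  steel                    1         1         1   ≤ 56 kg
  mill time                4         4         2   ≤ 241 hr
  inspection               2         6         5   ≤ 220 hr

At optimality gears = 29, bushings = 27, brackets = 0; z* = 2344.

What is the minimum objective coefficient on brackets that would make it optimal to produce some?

51.5

At the optimum: steel uses 56 of 56 (binding); mill time uses 224 of 241 (slack = 17); inspection uses 220 of 220 (binding).
By complementary slackness, y = 0 for the non-binding constraint.
Dual feasibility on the basic columns requires 1·y_steel + 2·y_inspection = 24.5, 1·y_steel + 6·y_inspection = 60.5.
→ y_steel = 6.5 and y_inspection = 9.
brackets enters the basis when its profit ≥ yᵀa₃ = 6.5·1 + 9·5 = 51.5.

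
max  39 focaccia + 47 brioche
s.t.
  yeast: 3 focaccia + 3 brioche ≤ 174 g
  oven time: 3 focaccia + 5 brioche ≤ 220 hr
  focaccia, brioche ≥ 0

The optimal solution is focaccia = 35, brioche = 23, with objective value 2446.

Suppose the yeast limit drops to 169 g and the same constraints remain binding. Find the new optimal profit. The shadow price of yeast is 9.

Δb = -5, so new z* = 2446 + (9)·(-5) = 2446 − 45 = 2401.

2401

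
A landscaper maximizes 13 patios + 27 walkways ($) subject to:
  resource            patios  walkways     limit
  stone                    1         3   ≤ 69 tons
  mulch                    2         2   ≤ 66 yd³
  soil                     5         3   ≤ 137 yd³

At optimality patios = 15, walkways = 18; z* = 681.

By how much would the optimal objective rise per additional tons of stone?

Check each constraint at x*: stone 69/69 (tight); mulch 66/66 (tight); soil 129/137 (slack 8).
Slack constraints have shadow price 0 (complementary slackness).
Dual feasibility on the basic columns requires 1·y_stone + 2·y_mulch = 13, 3·y_stone + 2·y_mulch = 27.
This yields shadow prices y_stone = 7, y_mulch = 3.
Shadow price of stone = 7.

7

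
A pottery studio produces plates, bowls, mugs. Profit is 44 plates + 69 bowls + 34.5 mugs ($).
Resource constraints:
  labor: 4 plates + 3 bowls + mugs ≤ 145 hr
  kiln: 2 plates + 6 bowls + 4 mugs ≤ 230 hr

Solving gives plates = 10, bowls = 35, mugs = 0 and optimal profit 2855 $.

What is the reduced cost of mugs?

-4.5

At the optimum: labor uses 145 of 145 (binding); kiln uses 230 of 230 (binding).
Dual feasibility on the basic columns requires 4·y_labor + 2·y_kiln = 44, 3·y_labor + 6·y_kiln = 69.
→ y_labor = 7 and y_kiln = 8.
Reduced cost of mugs: c₃ − yᵀa₃ = 34.5 − (7·1 + 8·4) = 34.5 − 39 = -4.5.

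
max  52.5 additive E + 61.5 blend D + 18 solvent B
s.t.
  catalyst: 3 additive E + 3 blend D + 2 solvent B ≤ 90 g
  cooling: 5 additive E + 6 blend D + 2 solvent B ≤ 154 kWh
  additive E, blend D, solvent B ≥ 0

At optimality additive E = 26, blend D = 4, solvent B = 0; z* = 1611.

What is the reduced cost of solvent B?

Both catalyst and cooling are binding at x*.
Dual feasibility on the basic columns requires 3·y_catalyst + 5·y_cooling = 52.5, 3·y_catalyst + 6·y_cooling = 61.5.
This yields shadow prices y_catalyst = 2.5, y_cooling = 9.
Reduced cost of solvent B: c₃ − yᵀa₃ = 18 − (2.5·2 + 9·2) = 18 − 23 = -5.

-5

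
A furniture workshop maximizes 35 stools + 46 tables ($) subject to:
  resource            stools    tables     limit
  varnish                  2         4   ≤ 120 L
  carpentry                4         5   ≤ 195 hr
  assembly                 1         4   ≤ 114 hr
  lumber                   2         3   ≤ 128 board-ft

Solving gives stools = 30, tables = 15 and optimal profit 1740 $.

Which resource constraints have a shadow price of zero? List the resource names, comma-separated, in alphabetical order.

assembly, lumber

varnish: 120/120 (binding)
carpentry: 195/195 (binding)
assembly: 90/114 (slack 24)
lumber: 105/128 (slack 23)
By complementary slackness, a constraint with positive slack has shadow price 0 → assembly, lumber.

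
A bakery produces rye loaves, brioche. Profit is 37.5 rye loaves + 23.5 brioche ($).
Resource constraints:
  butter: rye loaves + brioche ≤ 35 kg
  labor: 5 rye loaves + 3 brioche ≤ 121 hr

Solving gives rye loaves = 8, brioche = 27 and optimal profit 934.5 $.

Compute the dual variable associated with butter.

Both butter and labor are binding at x*.
The binding rows give the dual system: 1·y_butter + 5·y_labor = 37.5 and 1·y_butter + 3·y_labor = 23.5.
→ y_butter = 2.5 and y_labor = 7.
Shadow price of butter = 2.5.

2.5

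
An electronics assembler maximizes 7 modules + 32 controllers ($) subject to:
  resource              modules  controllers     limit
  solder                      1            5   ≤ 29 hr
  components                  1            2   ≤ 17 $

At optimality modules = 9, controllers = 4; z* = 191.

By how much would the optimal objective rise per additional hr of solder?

6

Check each constraint at x*: solder 29/29 (tight); components 17/17 (tight).
The binding rows give the dual system: 1·y_solder + 1·y_components = 7 and 5·y_solder + 2·y_components = 32.
→ y_solder = 6 and y_components = 1.
Shadow price of solder = 6.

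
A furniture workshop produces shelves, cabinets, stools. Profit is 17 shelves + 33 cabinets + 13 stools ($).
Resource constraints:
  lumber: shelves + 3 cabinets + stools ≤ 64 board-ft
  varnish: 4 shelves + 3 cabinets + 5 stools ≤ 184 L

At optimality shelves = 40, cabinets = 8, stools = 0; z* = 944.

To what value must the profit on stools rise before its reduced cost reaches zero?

19

Both lumber and varnish are binding at x*.
Dual feasibility on the basic columns requires 1·y_lumber + 4·y_varnish = 17, 3·y_lumber + 3·y_varnish = 33.
→ y_lumber = 9 and y_varnish = 2.
stools enters the basis when its profit ≥ yᵀa₃ = 9·1 + 2·5 = 19.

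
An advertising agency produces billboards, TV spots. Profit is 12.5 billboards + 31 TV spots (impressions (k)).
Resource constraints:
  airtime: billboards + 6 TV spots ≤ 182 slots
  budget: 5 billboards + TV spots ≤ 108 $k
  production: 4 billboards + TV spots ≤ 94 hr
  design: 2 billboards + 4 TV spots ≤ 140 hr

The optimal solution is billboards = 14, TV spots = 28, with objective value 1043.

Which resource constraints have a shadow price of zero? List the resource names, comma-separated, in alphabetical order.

airtime: 182/182 (binding)
budget: 98/108 (slack 10)
production: 84/94 (slack 10)
design: 140/140 (binding)
By complementary slackness, a constraint with positive slack has shadow price 0 → budget, production.

budget, production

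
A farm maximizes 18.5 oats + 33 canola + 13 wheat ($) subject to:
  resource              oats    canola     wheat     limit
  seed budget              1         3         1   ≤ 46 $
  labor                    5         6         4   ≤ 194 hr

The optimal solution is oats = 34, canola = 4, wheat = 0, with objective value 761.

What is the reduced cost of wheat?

-3

At the optimum: seed budget uses 46 of 46 (binding); labor uses 194 of 194 (binding).
Dual feasibility on the basic columns requires 1·y_seed budget + 5·y_labor = 18.5, 3·y_seed budget + 6·y_labor = 33.
→ y_seed budget = 6 and y_labor = 2.5.
Reduced cost of wheat: c₃ − yᵀa₃ = 13 − (6·1 + 2.5·4) = 13 − 16 = -3.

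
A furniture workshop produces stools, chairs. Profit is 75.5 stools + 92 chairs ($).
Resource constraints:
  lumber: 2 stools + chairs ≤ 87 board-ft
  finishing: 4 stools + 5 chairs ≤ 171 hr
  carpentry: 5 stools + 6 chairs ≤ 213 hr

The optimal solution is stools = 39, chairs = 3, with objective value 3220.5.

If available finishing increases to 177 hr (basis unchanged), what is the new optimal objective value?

Check each constraint at x*: lumber 81/87 (slack 6); finishing 171/171 (tight); carpentry 213/213 (tight).
Slack constraints have shadow price 0 (complementary slackness).
Dual feasibility on the basic columns requires 4·y_finishing + 5·y_carpentry = 75.5, 5·y_finishing + 6·y_carpentry = 92.
→ y_finishing = 7 and y_carpentry = 9.5.
Δz = y_finishing·Δb = 7 × (6) = 42, so new z* = 3220.5 + 42 = 3262.5.

3262.5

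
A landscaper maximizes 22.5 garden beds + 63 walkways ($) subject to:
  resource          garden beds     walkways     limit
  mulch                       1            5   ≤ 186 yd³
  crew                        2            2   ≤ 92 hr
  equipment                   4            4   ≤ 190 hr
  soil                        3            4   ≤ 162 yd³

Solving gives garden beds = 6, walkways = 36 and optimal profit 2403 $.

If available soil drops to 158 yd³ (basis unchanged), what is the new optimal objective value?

At the optimum: mulch uses 186 of 186 (binding); crew uses 84 of 92 (slack = 8); equipment uses 168 of 190 (slack = 22); soil uses 162 of 162 (binding).
Since crew, equipment are not tight, their duals are 0.
The binding rows give the dual system: 1·y_mulch + 3·y_soil = 22.5 and 5·y_mulch + 4·y_soil = 63.
This yields shadow prices y_mulch = 9, y_soil = 4.5.
Δz = y_soil·Δb = 4.5 × (-4) = -18, so new z* = 2403 − 18 = 2385.

2385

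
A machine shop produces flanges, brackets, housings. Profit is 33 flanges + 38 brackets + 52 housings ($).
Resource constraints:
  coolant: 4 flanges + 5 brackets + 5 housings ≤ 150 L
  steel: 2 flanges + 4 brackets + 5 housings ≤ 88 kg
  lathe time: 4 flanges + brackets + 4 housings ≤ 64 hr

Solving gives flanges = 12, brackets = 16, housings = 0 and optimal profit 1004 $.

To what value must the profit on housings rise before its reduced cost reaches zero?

58.5

Binding: steel and lathe time. Non-binding: coolant (22 unused).
Since coolant is not tight, its dual is 0.
The binding rows give the dual system: 2·y_steel + 4·y_lathe time = 33 and 4·y_steel + 1·y_lathe time = 38.
This yields shadow prices y_steel = 8.5, y_lathe time = 4.
housings enters the basis when its profit ≥ yᵀa₃ = 8.5·5 + 4·4 = 58.5.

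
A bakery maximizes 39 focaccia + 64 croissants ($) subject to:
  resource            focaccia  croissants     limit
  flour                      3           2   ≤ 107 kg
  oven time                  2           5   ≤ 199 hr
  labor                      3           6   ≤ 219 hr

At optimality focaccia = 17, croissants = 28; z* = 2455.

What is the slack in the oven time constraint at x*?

oven time used = 2·17 + 5·28 = 174; slack = 199 − 174 = 25.

25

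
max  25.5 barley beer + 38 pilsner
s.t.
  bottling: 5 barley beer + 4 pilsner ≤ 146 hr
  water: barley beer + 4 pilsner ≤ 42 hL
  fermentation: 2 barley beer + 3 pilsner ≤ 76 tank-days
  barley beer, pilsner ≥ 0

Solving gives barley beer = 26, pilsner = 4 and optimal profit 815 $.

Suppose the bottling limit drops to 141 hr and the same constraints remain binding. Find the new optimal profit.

Check each constraint at x*: bottling 146/146 (tight); water 42/42 (tight); fermentation 64/76 (slack 12).
Slack constraints have shadow price 0 (complementary slackness).
From A_Bᵀ y = c: 5·y_bottling + 1·y_water = 25.5; 4·y_bottling + 4·y_water = 38.
This yields shadow prices y_bottling = 4, y_water = 5.5.
Δz = y_bottling·Δb = 4 × (-5) = -20, so new z* = 815 − 20 = 795.

795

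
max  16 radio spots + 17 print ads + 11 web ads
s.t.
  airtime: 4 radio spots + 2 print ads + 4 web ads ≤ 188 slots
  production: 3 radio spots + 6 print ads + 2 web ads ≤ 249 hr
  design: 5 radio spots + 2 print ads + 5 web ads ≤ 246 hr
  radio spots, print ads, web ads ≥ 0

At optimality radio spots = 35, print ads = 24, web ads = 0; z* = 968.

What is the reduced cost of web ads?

Binding: airtime and production. Non-binding: design (23 unused).
By complementary slackness, y = 0 for the non-binding constraint.
From A_Bᵀ y = c: 4·y_airtime + 3·y_production = 16; 2·y_airtime + 6·y_production = 17.
→ y_airtime = 2.5 and y_production = 2.
Reduced cost of web ads: c₃ − yᵀa₃ = 11 − (2.5·4 + 2·2) = 11 − 14 = -3.

-3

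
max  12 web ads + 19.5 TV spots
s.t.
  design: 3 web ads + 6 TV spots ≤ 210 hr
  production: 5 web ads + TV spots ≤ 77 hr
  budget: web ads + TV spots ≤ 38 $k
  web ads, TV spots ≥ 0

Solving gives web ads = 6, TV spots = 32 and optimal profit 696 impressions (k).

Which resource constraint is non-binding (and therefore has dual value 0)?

production

design: 210/210 (binding)
production: 62/77 (slack 15)
budget: 38/38 (binding)
By complementary slackness, a constraint with positive slack has shadow price 0 → production.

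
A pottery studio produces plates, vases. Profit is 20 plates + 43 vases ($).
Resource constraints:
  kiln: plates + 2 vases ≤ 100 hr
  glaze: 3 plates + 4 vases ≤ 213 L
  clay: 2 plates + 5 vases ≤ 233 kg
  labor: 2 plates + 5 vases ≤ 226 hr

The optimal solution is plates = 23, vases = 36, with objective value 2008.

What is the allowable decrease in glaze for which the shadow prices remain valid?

32.2

Binding constraints: glaze, labor. The basis is B = [[3,4],[2,5]] with det 7.
Per unit decrease in glaze, x* moves by d = (-0.7143, 0.2857).
The basis stays optimal until plates reaches 0; allowable decrease = 32.2 L.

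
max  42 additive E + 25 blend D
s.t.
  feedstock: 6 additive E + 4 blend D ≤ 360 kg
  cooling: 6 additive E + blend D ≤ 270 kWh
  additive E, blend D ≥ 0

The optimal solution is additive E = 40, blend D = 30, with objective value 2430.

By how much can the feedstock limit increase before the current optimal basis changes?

Binding constraints: feedstock, cooling. The basis is B = [[6,4],[6,1]] with det -18.
Per unit increase in feedstock, x* moves by d = (-0.0556, 0.3333).
The basis stays optimal until additive E reaches 0; allowable increase = 720 kg.

720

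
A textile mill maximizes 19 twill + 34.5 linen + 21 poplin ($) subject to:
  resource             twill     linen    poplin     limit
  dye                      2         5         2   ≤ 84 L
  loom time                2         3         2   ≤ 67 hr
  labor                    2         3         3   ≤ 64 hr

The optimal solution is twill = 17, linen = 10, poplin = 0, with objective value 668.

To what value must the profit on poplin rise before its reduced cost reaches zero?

25.5

Check each constraint at x*: dye 84/84 (tight); loom time 64/67 (slack 3); labor 64/64 (tight).
Slack constraints have shadow price 0 (complementary slackness).
From A_Bᵀ y = c: 2·y_dye + 2·y_labor = 19; 5·y_dye + 3·y_labor = 34.5.
→ y_dye = 3 and y_labor = 6.5.
poplin enters the basis when its profit ≥ yᵀa₃ = 3·2 + 6.5·3 = 25.5.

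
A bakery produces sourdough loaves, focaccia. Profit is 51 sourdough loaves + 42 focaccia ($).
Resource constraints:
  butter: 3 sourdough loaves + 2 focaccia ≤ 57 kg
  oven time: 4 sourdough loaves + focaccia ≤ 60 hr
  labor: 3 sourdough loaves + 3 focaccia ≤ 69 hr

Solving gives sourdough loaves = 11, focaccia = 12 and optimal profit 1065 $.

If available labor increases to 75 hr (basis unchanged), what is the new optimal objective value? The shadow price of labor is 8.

Δb = 6, so new z* = 1065 + (8)·(6) = 1065 + 48 = 1113.

1113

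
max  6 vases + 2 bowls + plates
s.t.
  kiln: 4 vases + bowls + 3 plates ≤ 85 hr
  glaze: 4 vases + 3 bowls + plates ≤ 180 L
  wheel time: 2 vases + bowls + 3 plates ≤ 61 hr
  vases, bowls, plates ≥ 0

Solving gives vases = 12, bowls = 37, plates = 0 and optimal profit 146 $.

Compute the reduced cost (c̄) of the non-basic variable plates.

Binding: kiln and wheel time. Non-binding: glaze (21 unused).
By complementary slackness, y = 0 for the non-binding constraint.
Dual feasibility on the basic columns requires 4·y_kiln + 2·y_wheel time = 6, 1·y_kiln + 1·y_wheel time = 2.
This yields shadow prices y_kiln = 1, y_wheel time = 1.
Reduced cost of plates: c₃ − yᵀa₃ = 1 − (1·3 + 1·3) = 1 − 6 = -5.

-5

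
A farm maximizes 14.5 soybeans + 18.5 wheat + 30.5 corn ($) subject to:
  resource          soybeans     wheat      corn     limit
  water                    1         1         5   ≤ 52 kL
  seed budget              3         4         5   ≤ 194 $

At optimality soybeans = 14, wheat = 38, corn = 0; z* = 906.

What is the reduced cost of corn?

-2

At the optimum: water uses 52 of 52 (binding); seed budget uses 194 of 194 (binding).
From A_Bᵀ y = c: 1·y_water + 3·y_seed budget = 14.5; 1·y_water + 4·y_seed budget = 18.5.
This yields shadow prices y_water = 2.5, y_seed budget = 4.
Reduced cost of corn: c₃ − yᵀa₃ = 30.5 − (2.5·5 + 4·5) = 30.5 − 32.5 = -2.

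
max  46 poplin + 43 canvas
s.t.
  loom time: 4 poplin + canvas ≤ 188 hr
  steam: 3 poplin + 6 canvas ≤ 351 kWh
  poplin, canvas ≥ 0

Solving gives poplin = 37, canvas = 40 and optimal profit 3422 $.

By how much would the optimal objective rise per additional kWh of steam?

Check each constraint at x*: loom time 188/188 (tight); steam 351/351 (tight).
Dual feasibility on the basic columns requires 4·y_loom time + 3·y_steam = 46, 1·y_loom time + 6·y_steam = 43.
→ y_loom time = 7 and y_steam = 6.
Shadow price of steam = 6.

6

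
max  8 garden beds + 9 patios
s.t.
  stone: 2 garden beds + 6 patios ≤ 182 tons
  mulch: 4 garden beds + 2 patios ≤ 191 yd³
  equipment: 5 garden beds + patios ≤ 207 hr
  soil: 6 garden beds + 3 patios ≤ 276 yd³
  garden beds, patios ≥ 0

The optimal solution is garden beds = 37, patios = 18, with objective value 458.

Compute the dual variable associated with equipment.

Check each constraint at x*: stone 182/182 (tight); mulch 184/191 (slack 7); equipment 203/207 (slack 4); soil 276/276 (tight).
By complementary slackness, y = 0 for the non-binding constraints.
The binding rows give the dual system: 2·y_stone + 6·y_soil = 8 and 6·y_stone + 3·y_soil = 9.
Solving: y_stone = 1, y_soil = 1.
Shadow price of equipment = 0.

0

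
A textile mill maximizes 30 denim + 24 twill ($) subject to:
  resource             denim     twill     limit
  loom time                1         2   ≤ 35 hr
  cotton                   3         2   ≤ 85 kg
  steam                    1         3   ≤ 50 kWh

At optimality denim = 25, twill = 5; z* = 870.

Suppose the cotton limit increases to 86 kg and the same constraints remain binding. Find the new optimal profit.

879

Check each constraint at x*: loom time 35/35 (tight); cotton 85/85 (tight); steam 40/50 (slack 10).
Slack constraints have shadow price 0 (complementary slackness).
Dual feasibility on the basic columns requires 1·y_loom time + 3·y_cotton = 30, 2·y_loom time + 2·y_cotton = 24.
This yields shadow prices y_loom time = 3, y_cotton = 9.
Δz = y_cotton·Δb = 9 × (1) = 9, so new z* = 870 + 9 = 879.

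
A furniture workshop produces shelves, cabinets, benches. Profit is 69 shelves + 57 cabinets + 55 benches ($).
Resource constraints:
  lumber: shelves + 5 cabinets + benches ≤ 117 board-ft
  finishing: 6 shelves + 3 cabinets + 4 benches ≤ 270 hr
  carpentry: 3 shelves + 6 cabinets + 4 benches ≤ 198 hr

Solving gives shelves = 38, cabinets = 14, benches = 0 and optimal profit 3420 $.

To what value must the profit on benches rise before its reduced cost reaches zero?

Binding: finishing and carpentry. Non-binding: lumber (9 unused).
Since lumber is not tight, its dual is 0.
The binding rows give the dual system: 6·y_finishing + 3·y_carpentry = 69 and 3·y_finishing + 6·y_carpentry = 57.
This yields shadow prices y_finishing = 9, y_carpentry = 5.
benches enters the basis when its profit ≥ yᵀa₃ = 9·4 + 5·4 = 56.

56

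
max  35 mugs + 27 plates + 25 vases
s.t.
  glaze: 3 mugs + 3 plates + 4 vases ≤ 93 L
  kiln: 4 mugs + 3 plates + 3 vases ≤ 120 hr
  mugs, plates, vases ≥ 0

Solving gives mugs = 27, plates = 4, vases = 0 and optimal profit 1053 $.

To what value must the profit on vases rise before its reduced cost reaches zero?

Both glaze and kiln are binding at x*.
Dual feasibility on the basic columns requires 3·y_glaze + 4·y_kiln = 35, 3·y_glaze + 3·y_kiln = 27.
Solving: y_glaze = 1, y_kiln = 8.
vases enters the basis when its profit ≥ yᵀa₃ = 1·4 + 8·3 = 28.

28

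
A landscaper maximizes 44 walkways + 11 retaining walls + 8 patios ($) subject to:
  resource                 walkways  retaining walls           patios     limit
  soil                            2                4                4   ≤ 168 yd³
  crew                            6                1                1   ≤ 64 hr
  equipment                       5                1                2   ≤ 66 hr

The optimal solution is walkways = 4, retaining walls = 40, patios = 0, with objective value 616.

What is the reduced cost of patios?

-3

Check each constraint at x*: soil 168/168 (tight); crew 64/64 (tight); equipment 60/66 (slack 6).
Slack constraints have shadow price 0 (complementary slackness).
Dual feasibility on the basic columns requires 2·y_soil + 6·y_crew = 44, 4·y_soil + 1·y_crew = 11.
This yields shadow prices y_soil = 1, y_crew = 7.
Reduced cost of patios: c₃ − yᵀa₃ = 8 − (1·4 + 7·1) = 8 − 11 = -3.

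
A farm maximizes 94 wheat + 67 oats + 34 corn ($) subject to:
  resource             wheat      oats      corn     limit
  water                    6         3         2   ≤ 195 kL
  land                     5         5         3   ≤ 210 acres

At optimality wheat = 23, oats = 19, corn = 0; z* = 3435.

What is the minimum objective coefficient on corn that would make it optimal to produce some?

Check each constraint at x*: water 195/195 (tight); land 210/210 (tight).
Dual feasibility on the basic columns requires 6·y_water + 5·y_land = 94, 3·y_water + 5·y_land = 67.
Solving: y_water = 9, y_land = 8.
corn enters the basis when its profit ≥ yᵀa₃ = 9·2 + 8·3 = 42.

42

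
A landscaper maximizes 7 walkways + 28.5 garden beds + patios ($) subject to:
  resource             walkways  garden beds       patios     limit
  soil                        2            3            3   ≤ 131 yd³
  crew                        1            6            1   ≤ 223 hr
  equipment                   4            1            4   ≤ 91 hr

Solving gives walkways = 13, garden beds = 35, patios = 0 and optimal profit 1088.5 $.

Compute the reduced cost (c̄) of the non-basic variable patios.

-7.5

Check each constraint at x*: soil 131/131 (tight); crew 223/223 (tight); equipment 87/91 (slack 4).
Since equipment is not tight, its dual is 0.
The binding rows give the dual system: 2·y_soil + 1·y_crew = 7 and 3·y_soil + 6·y_crew = 28.5.
Solving: y_soil = 1.5, y_crew = 4.
Reduced cost of patios: c₃ − yᵀa₃ = 1 − (1.5·3 + 4·1) = 1 − 8.5 = -7.5.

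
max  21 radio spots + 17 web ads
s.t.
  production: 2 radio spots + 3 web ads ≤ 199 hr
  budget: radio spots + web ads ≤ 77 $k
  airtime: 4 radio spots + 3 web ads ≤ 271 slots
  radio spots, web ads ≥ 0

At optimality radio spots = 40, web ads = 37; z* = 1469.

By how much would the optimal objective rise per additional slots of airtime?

4

Binding: budget and airtime. Non-binding: production (8 unused).
By complementary slackness, y = 0 for the non-binding constraint.
The binding rows give the dual system: 1·y_budget + 4·y_airtime = 21 and 1·y_budget + 3·y_airtime = 17.
This yields shadow prices y_budget = 5, y_airtime = 4.
Shadow price of airtime = 4.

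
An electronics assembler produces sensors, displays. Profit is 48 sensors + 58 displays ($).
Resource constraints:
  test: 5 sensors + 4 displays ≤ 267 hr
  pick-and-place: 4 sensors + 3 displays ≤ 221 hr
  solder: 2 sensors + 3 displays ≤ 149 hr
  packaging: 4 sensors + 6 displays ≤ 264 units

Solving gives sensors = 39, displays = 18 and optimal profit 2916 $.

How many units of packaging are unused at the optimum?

0

packaging used = 4·39 + 6·18 = 264; slack = 264 − 264 = 0.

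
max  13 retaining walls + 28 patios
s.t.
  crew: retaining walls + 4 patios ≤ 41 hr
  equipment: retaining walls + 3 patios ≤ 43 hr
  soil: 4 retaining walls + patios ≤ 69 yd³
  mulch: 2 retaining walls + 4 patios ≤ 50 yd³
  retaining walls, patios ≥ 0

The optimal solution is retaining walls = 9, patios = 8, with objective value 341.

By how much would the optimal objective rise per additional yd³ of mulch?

6

At the optimum: crew uses 41 of 41 (binding); equipment uses 33 of 43 (slack = 10); soil uses 44 of 69 (slack = 25); mulch uses 50 of 50 (binding).
Slack constraints have shadow price 0 (complementary slackness).
The binding rows give the dual system: 1·y_crew + 2·y_mulch = 13 and 4·y_crew + 4·y_mulch = 28.
This yields shadow prices y_crew = 1, y_mulch = 6.
Shadow price of mulch = 6.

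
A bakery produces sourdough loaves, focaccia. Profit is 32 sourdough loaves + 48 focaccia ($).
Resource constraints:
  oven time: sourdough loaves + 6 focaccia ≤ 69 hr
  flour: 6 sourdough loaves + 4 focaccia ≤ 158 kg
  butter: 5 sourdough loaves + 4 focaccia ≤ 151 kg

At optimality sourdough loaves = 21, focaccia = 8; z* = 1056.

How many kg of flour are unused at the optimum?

flour used = 6·21 + 4·8 = 158; slack = 158 − 158 = 0.

0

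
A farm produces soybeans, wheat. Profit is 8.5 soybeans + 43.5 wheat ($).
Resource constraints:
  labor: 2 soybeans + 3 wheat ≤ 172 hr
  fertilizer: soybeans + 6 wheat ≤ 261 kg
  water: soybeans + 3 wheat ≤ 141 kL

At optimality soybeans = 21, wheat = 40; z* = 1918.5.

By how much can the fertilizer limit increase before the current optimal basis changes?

21

Binding constraints: fertilizer, water. The basis is B = [[1,6],[1,3]] with det -3.
Per unit increase in fertilizer, x* moves by d = (-1, 0.3333).
The basis stays optimal until soybeans reaches 0; allowable increase = 21 kg.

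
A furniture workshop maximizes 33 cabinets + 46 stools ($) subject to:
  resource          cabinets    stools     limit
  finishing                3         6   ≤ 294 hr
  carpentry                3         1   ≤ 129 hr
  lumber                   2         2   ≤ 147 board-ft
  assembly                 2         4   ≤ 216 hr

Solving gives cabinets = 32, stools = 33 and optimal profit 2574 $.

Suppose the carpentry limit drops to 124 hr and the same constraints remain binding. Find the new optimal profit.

2554

Binding: finishing and carpentry. Non-binding: lumber (17 unused), assembly (20 unused).
By complementary slackness, y = 0 for the non-binding constraints.
From A_Bᵀ y = c: 3·y_finishing + 3·y_carpentry = 33; 6·y_finishing + 1·y_carpentry = 46.
→ y_finishing = 7 and y_carpentry = 4.
Δz = y_carpentry·Δb = 4 × (-5) = -20, so new z* = 2574 − 20 = 2554.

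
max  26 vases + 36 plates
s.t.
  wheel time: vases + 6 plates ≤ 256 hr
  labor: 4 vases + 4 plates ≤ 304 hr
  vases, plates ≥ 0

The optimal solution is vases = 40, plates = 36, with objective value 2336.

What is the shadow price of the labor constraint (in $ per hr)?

6

Check each constraint at x*: wheel time 256/256 (tight); labor 304/304 (tight).
From A_Bᵀ y = c: 1·y_wheel time + 4·y_labor = 26; 6·y_wheel time + 4·y_labor = 36.
Solving: y_wheel time = 2, y_labor = 6.
Shadow price of labor = 6.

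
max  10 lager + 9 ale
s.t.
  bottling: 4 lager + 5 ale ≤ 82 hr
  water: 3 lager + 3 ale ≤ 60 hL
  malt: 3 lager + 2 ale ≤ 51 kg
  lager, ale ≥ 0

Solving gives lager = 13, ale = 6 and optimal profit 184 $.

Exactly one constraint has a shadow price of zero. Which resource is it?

water

bottling: 82/82 (binding)
water: 57/60 (slack 3)
malt: 51/51 (binding)
By complementary slackness, a constraint with positive slack has shadow price 0 → water.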